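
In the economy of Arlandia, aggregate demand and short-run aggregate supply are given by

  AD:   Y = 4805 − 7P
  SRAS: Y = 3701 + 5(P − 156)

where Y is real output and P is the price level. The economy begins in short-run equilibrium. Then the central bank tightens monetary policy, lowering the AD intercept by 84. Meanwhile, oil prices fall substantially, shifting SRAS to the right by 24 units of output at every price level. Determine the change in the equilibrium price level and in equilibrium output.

After both shocks: AD is Y = 4721 − 7P and SRAS is Y = 2945 + 5P.
Setting them equal: 1776 = 12P, so P = 148.
Y = 4721 − 7·148 = 3685.
Initially P = 157, Y = 3706, so ΔP = -9 and ΔY = -21.

ΔP = -9, ΔY = -21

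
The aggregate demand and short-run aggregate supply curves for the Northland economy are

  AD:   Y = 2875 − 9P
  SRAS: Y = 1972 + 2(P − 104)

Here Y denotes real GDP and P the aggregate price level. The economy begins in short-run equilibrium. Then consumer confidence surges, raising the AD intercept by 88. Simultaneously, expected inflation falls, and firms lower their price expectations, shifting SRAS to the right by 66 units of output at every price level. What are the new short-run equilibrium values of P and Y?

P = 103, Y = 2036

After both shocks: AD is Y = 2963 − 9P and SRAS is Y = 1830 + 2P.
Setting them equal: 1133 = 11P, so P = 103.
Y = 2963 − 9·103 = 2036.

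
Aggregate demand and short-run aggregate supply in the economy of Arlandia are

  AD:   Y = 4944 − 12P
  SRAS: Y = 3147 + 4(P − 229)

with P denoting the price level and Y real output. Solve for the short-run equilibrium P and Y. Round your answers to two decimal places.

Write SRAS as Y = 3147 + 4P − 916 = 2231 + 4P.
Set AD = SRAS: 4944 − 12P = 2231 + 4P, so 2713 = 16P and P = 169.56.
Substituting into AD, Y = 4944 − 12P = 2909.25.

P = 169.56, Y = 2909.25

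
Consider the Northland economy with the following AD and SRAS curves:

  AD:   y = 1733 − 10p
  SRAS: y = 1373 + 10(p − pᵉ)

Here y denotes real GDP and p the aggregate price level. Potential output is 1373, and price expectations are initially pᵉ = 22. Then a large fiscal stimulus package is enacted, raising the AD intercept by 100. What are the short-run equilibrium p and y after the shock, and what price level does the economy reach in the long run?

AD shifts right: new AD is y = 1833 − 10p. With pᵉ = 22, SRAS is y = 1153 + 10p.
Short run: 1833 − 10p = 1153 + 10p gives 680 = 20p, so p = 34 and y = 1833 − 10·34 = 1493.
y = 1493 is above potential 1373; expectations adjust and SRAS shifts left until y = 1373.
Long run: on the new AD curve, 1373 = 1833 − 10p gives p = 46.

Short run: p = 34, y = 1493. Long run: p = 46.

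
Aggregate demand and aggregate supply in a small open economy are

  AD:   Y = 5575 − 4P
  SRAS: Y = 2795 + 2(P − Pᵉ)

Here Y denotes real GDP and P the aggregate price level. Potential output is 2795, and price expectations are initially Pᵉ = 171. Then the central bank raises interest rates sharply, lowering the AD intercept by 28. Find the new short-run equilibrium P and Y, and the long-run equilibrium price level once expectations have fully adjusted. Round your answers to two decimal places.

AD shifts left: new AD is Y = 5547 − 4P. With Pᵉ = 171, SRAS is Y = 2453 + 2P.
Short run: 5547 − 4P = 2453 + 2P gives 3094 = 6P, so P = 515.67 and Y = 5547 − 4P = 3484.33.
Y = 3484.33 is above potential 2795; expectations adjust and SRAS shifts left until Y = 2795.
Long run: on the new AD curve, 2795 = 5547 − 4P gives P = 688.00.

Short run: P = 515.67, Y = 3484.33. Long run: P = 688.00.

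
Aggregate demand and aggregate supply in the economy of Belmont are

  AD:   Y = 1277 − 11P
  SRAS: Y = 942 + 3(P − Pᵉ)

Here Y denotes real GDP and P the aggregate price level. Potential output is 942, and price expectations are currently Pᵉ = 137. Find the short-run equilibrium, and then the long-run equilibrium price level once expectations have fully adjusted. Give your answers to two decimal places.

Short run: P = 53.29, Y = 690.86. Long run: P = 30.45.

Short run: with Pᵉ = 137, SRAS is Y = 531 + 3P. Setting AD = SRAS gives 746 = 14P, so P = 53.29 and Y = 1277 − 11P = 690.86.
Output 690.86 is below potential 942, so over time expected prices fall and SRAS shifts right until Y returns to 942.
Long run: Y = 942 on the AD curve gives 942 = 1277 − 11P, so P = 30.45.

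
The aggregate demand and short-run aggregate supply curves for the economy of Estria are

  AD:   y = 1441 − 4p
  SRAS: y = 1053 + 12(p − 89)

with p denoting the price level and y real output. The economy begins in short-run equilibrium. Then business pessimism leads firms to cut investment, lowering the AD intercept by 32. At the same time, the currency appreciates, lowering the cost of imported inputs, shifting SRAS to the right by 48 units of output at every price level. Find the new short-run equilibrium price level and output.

p = 86, y = 1065

After both shocks: AD is y = 1409 − 4p and SRAS is y = 33 + 12p.
Setting them equal: 1376 = 16p, so p = 86.
y = 1409 − 4·86 = 1065.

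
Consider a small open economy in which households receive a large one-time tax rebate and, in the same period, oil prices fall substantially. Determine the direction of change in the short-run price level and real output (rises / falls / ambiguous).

Price level: ambiguous; output: rises

The first event is a positive demand shock: AD shifts right, which by itself pushes P up and Y up.
The second is a favourable supply shock: SRAS shifts right, which by itself pushes P down and Y up.
The two shocks push P in opposite directions, so the effect on P is ambiguous. Both shocks push Y up, so Y rises.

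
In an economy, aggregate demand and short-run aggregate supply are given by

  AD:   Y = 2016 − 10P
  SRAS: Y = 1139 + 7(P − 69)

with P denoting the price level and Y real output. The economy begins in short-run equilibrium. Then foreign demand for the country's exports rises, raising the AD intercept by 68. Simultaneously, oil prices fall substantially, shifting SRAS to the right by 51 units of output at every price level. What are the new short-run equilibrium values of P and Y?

After both shocks: AD is Y = 2084 − 10P and SRAS is Y = 707 + 7P.
Setting them equal: 1377 = 17P, so P = 81.
Y = 2084 − 10·81 = 1274.

P = 81, Y = 1274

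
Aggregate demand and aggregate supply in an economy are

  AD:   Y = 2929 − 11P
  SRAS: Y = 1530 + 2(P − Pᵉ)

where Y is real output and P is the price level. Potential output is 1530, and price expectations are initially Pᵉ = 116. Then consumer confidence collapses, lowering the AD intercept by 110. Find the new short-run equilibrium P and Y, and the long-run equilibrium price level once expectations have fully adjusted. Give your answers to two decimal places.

Short run: P = 117.00, Y = 1532.00. Long run: P = 117.18.

AD shifts left: new AD is Y = 2819 − 11P. With Pᵉ = 116, SRAS is Y = 1298 + 2P.
Short run: 2819 − 11P = 1298 + 2P gives 1521 = 13P, so P = 117.00 and Y = 2819 − 11P = 1532.00.
Y = 1532.00 is above potential 1530; expectations adjust and SRAS shifts left until Y = 1530.
Long run: on the new AD curve, 1530 = 2819 − 11P gives P = 117.18.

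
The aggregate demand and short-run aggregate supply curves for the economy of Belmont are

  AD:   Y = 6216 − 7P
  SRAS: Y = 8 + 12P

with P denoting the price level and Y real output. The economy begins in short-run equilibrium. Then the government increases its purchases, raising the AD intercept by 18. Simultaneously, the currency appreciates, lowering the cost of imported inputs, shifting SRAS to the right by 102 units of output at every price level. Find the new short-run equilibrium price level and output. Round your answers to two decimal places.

After both shocks: AD is Y = 6234 − 7P and SRAS is Y = 110 + 12P.
Setting them equal: 6124 = 19P, so P = 322.32.
Substituting into AD, Y = 3977.79.

P = 322.32, Y = 3977.79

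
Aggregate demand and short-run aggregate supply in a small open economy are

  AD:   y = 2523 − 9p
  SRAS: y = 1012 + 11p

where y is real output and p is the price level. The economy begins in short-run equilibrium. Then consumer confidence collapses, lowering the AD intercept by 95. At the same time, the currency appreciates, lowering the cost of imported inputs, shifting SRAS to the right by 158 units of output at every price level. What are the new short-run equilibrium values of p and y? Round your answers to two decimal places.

p = 62.90, y = 1861.90

After both shocks: AD is y = 2428 − 9p and SRAS is y = 1170 + 11p.
Setting them equal: 1258 = 20p, so p = 62.90.
Substituting into AD, y = 1861.90.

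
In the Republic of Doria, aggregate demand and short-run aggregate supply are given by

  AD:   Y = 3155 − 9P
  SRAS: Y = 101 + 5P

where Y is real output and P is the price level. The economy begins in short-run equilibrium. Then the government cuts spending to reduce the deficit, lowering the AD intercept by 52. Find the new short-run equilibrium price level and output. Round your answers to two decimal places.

This is a negative demand shock: AD shifts left.
New AD: Y = 3103 − 9P.
Set AD = SRAS: 3103 − 9P = 101 + 5P, so 3002 = 14P and P = 214.43.
Substituting into AD, Y = 1173.14.

P = 214.43, Y = 1173.14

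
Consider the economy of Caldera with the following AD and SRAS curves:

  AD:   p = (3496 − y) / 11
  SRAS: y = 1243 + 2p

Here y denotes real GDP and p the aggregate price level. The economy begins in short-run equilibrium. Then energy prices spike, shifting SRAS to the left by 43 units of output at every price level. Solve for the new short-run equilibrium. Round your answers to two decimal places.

p = 176.62, y = 1553.23

This is a negative supply shock: SRAS shifts left.
New SRAS: y = 1200 + 2p.
Set AD = SRAS: 3496 − 11p = 1200 + 2p, so 2296 = 13p and p = 176.62.
Substituting into AD, y = 1553.23.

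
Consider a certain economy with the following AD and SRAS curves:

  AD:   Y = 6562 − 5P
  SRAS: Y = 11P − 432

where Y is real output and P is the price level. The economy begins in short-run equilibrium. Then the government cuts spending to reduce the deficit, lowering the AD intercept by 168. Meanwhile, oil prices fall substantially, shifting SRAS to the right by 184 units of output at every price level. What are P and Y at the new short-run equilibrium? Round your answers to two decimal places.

P = 415.13, Y = 4318.38

After both shocks: AD is Y = 6394 − 5P and SRAS is Y = 11P − 248.
Setting them equal: 6642 = 16P, so P = 415.13.
Substituting into AD, Y = 4318.38.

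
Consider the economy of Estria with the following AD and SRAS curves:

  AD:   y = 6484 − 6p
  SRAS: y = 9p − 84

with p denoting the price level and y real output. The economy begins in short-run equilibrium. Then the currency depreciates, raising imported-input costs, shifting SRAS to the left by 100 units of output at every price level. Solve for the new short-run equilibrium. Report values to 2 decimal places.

This is a negative supply shock: SRAS shifts left.
New SRAS: y = 9p − 184.
Set AD = SRAS: 6484 − 6p = 9p − 184, so 6668 = 15p and p = 444.53.
Substituting into AD, y = 3816.80.

p = 444.53, y = 3816.80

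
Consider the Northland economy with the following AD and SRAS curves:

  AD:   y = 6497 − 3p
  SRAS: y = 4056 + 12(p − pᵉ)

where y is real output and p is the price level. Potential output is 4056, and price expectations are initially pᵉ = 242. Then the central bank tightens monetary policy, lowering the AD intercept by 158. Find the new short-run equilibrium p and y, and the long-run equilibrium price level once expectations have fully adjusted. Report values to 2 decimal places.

Short run: p = 345.80, y = 5301.60. Long run: p = 761.00.

AD shifts left: new AD is y = 6339 − 3p. With pᵉ = 242, SRAS is y = 1152 + 12p.
Short run: 6339 − 3p = 1152 + 12p gives 5187 = 15p, so p = 345.80 and y = 6339 − 3p = 5301.60.
y = 5301.60 is above potential 4056; expectations adjust and SRAS shifts left until y = 4056.
Long run: on the new AD curve, 4056 = 6339 − 3p gives p = 761.00.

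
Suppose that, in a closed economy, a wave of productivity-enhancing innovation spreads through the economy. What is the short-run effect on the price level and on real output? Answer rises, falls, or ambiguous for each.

This is a favourable supply shock: SRAS shifts right.
Moving along the downward-sloping AD curve, P falls and Y rises.

Price level: falls; output: rises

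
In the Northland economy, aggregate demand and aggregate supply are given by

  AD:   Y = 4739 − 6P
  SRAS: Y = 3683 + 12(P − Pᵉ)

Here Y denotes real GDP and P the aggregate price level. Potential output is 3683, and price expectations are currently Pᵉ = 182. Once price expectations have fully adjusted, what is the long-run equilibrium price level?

Long-run P = 176

Short run: with Pᵉ = 182, SRAS is Y = 1499 + 12P. Setting AD = SRAS gives 3240 = 18P, so P = 180 and Y = 4739 − 6·180 = 3659.
Output 3659 is below potential 3683, so over time expected prices fall and SRAS shifts right until Y returns to 3683.
Long run: Y = 3683 on the AD curve gives 3683 = 4739 − 6P, so P = 176.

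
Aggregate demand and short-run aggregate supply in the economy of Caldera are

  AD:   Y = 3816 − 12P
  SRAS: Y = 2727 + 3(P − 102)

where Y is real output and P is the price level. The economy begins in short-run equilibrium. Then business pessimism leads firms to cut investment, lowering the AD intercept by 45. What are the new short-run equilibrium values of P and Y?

P = 90, Y = 2691

This is a negative demand shock: AD shifts left.
New AD: Y = 3771 − 12P.
SRAS can be written Y = 2421 + 3P.
Set AD = SRAS: 3771 − 12P = 2421 + 3P, so 1350 = 15P and P = 90.
Y = 3771 − 12·90 = 2691.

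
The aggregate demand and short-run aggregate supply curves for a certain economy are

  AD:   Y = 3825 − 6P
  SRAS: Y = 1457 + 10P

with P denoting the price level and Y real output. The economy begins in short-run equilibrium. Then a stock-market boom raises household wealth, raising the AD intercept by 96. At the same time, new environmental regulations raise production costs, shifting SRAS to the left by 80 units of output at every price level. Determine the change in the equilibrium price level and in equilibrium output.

After both shocks: AD is Y = 3921 − 6P and SRAS is Y = 1377 + 10P.
Setting them equal: 2544 = 16P, so P = 159.
Y = 3921 − 6·159 = 2967.
Initially P = 148, Y = 2937, so ΔP = +11 and ΔY = +30.

ΔP = +11, ΔY = +30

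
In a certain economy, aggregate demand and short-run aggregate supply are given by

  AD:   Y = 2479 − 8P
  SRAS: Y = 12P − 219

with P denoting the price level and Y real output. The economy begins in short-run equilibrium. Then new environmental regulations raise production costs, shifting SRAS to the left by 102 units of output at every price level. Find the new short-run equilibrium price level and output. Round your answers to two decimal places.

This is a negative supply shock: SRAS shifts left.
New SRAS: Y = 12P − 321.
Set AD = SRAS: 2479 − 8P = 12P − 321, so 2800 = 20P and P = 140.00.
Substituting into AD, Y = 1359.00.

P = 140.00, Y = 1359.00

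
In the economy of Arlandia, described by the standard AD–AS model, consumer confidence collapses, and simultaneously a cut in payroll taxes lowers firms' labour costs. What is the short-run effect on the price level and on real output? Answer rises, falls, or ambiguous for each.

Price level: falls; output: ambiguous

The first event is a negative demand shock: AD shifts left, which by itself pushes P down and Y down.
The second is a favourable supply shock: SRAS shifts right, which by itself pushes P down and Y up.
Both shocks push P down, so P falls. The two shocks push Y in opposite directions, so the effect on Y is ambiguous.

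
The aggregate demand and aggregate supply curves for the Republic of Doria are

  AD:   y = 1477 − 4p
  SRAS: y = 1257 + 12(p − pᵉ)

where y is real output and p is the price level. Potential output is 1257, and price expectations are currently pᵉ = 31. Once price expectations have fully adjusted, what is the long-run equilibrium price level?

Short run: with pᵉ = 31, SRAS is y = 885 + 12p. Setting AD = SRAS gives 592 = 16p, so p = 37 and y = 1477 − 4·37 = 1329.
Output 1329 is above potential 1257, so over time expected prices rise and SRAS shifts left until y returns to 1257.
Long run: y = 1257 on the AD curve gives 1257 = 1477 − 4p, so p = 55.

Long-run p = 55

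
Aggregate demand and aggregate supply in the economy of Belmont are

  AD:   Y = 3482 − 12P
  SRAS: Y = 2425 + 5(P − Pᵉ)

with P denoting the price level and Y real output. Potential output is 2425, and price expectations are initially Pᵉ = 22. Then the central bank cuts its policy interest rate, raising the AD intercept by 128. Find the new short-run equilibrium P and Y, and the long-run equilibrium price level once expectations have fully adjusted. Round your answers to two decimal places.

Short run: P = 76.18, Y = 2695.88. Long run: P = 98.75.

AD shifts right: new AD is Y = 3610 − 12P. With Pᵉ = 22, SRAS is Y = 2315 + 5P.
Short run: 3610 − 12P = 2315 + 5P gives 1295 = 17P, so P = 76.18 and Y = 3610 − 12P = 2695.88.
Y = 2695.88 is above potential 2425; expectations adjust and SRAS shifts left until Y = 2425.
Long run: on the new AD curve, 2425 = 3610 − 12P gives P = 98.75.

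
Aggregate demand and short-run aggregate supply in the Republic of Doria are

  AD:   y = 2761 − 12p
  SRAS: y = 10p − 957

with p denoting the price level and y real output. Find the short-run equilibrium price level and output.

p = 169, y = 733

Set AD = SRAS: 2761 − 12p = 10p − 957, so 3718 = 22p and p = 169.
Then y = 2761 − 12·169 = 733.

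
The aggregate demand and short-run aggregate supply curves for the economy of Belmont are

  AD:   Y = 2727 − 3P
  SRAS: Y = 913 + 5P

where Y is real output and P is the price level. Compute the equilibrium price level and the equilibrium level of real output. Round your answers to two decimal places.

P = 226.75, Y = 2046.75

Set AD = SRAS: 2727 − 3P = 913 + 5P, so 1814 = 8P and P = 226.75.
Substituting into AD, Y = 2727 − 3P = 2046.75.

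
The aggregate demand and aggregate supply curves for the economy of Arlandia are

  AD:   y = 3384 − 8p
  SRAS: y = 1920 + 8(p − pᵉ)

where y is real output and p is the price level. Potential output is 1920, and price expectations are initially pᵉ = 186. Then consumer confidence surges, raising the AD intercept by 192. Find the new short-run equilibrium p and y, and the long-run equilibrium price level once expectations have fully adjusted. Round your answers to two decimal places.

AD shifts right: new AD is y = 3576 − 8p. With pᵉ = 186, SRAS is y = 432 + 8p.
Short run: 3576 − 8p = 432 + 8p gives 3144 = 16p, so p = 196.50 and y = 3576 − 8p = 2004.00.
y = 2004.00 is above potential 1920; expectations adjust and SRAS shifts left until y = 1920.
Long run: on the new AD curve, 1920 = 3576 − 8p gives p = 207.00.

Short run: p = 196.50, y = 2004.00. Long run: p = 207.00.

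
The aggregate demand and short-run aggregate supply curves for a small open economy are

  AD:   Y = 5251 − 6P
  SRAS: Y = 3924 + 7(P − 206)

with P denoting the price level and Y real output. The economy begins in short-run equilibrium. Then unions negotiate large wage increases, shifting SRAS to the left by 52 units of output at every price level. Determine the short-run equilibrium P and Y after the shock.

P = 217, Y = 3949

This is a negative supply shock: SRAS shifts left.
New SRAS: Y = 2430 + 7P.
Set AD = SRAS: 5251 − 6P = 2430 + 7P, so 2821 = 13P and P = 217.
Y = 5251 − 6·217 = 3949.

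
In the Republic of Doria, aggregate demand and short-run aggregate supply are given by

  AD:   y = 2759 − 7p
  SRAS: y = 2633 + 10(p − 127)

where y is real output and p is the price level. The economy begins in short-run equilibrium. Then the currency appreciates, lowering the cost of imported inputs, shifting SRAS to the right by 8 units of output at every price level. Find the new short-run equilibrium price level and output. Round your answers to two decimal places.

This is a positive supply shock: SRAS shifts right.
New SRAS: y = 1371 + 10p.
Set AD = SRAS: 2759 − 7p = 1371 + 10p, so 1388 = 17p and p = 81.65.
Substituting into AD, y = 2187.47.

p = 81.65, y = 2187.47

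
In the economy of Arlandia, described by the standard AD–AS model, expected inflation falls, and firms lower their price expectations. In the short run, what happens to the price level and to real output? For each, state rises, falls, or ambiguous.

This is a favourable supply shock: SRAS shifts right.
Moving along the downward-sloping AD curve, P falls and Y rises.

Price level: falls; output: rises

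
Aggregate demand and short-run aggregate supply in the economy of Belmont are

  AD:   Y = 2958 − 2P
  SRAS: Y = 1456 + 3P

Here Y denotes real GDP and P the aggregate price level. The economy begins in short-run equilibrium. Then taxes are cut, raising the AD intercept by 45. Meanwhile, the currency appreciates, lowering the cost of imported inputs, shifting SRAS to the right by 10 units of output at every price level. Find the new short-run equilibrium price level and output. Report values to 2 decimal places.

P = 307.40, Y = 2388.20

After both shocks: AD is Y = 3003 − 2P and SRAS is Y = 1466 + 3P.
Setting them equal: 1537 = 5P, so P = 307.40.
Substituting into AD, Y = 2388.20.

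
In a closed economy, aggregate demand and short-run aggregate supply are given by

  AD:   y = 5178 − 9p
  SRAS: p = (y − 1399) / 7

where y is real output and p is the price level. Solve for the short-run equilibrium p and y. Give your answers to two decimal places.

p = 236.19, y = 3052.31

Rearrange SRAS to y = 1399 + 7p.
Set AD = SRAS: 5178 − 9p = 1399 + 7p, so 3779 = 16p and p = 236.19.
Substituting into AD, y = 5178 − 9p = 3052.31.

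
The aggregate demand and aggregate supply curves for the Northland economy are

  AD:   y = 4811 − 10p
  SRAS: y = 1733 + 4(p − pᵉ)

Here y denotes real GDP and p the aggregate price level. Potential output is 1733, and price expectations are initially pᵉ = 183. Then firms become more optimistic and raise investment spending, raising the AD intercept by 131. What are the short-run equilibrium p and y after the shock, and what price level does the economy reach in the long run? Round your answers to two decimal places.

Short run: p = 281.50, y = 2127.00. Long run: p = 320.90.

AD shifts right: new AD is y = 4942 − 10p. With pᵉ = 183, SRAS is y = 1001 + 4p.
Short run: 4942 − 10p = 1001 + 4p gives 3941 = 14p, so p = 281.50 and y = 4942 − 10p = 2127.00.
y = 2127.00 is above potential 1733; expectations adjust and SRAS shifts left until y = 1733.
Long run: on the new AD curve, 1733 = 4942 − 10p gives p = 320.90.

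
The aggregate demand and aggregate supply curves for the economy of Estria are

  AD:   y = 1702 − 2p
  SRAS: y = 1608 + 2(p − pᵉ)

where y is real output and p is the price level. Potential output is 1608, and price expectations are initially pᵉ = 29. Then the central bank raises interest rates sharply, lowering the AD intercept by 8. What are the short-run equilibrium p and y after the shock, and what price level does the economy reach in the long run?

AD shifts left: new AD is y = 1694 − 2p. With pᵉ = 29, SRAS is y = 1550 + 2p.
Short run: 1694 − 2p = 1550 + 2p gives 144 = 4p, so p = 36 and y = 1694 − 2·36 = 1622.
y = 1622 is above potential 1608; expectations adjust and SRAS shifts left until y = 1608.
Long run: on the new AD curve, 1608 = 1694 − 2p gives p = 43.

Short run: p = 36, y = 1622. Long run: p = 43.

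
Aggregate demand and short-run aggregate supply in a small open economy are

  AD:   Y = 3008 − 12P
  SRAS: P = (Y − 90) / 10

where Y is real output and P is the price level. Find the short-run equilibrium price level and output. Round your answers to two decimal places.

P = 132.64, Y = 1416.36

Rearrange SRAS to Y = 90 + 10P.
Set AD = SRAS: 3008 − 12P = 90 + 10P, so 2918 = 22P and P = 132.64.
Substituting into AD, Y = 3008 − 12P = 1416.36.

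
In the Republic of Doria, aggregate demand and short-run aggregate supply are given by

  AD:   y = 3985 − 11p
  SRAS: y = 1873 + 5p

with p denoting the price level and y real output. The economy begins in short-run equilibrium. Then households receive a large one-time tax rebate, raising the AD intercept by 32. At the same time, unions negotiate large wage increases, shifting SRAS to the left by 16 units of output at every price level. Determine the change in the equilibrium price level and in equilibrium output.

Δp = +3, Δy = -1

After both shocks: AD is y = 4017 − 11p and SRAS is y = 1857 + 5p.
Setting them equal: 2160 = 16p, so p = 135.
y = 4017 − 11·135 = 2532.
Initially p = 132, y = 2533, so Δp = +3 and Δy = -1.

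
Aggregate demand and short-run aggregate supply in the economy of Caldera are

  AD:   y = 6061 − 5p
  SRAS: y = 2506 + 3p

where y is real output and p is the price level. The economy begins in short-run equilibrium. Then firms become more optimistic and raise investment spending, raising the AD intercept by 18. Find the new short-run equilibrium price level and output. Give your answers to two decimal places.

p = 446.63, y = 3845.88

This is a positive demand shock: AD shifts right.
New AD: y = 6079 − 5p.
Set AD = SRAS: 6079 − 5p = 2506 + 3p, so 3573 = 8p and p = 446.63.
Substituting into AD, y = 3845.88.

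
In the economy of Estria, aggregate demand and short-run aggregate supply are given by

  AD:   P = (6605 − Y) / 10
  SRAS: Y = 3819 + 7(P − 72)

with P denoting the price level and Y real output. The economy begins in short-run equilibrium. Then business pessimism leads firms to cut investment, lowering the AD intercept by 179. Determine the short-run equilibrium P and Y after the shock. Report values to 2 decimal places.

P = 183.00, Y = 4596.00

This is a negative demand shock: AD shifts left.
New AD: Y = 6426 − 10P.
SRAS can be written Y = 3315 + 7P.
Set AD = SRAS: 6426 − 10P = 3315 + 7P, so 3111 = 17P and P = 183.00.
Substituting into AD, Y = 4596.00.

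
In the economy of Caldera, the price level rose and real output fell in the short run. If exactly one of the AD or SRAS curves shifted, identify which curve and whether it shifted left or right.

P rose and Y fell. An AD shift moves P and Y in the same direction; an SRAS shift moves them in opposite directions.
Here P and Y moved in opposite directions, so the SRAS curve shifted.
Since Y fell, SRAS shifted left.

SRAS shifted left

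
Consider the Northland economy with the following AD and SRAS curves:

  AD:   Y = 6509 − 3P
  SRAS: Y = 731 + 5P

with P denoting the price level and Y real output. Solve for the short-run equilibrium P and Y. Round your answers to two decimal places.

P = 722.25, Y = 4342.25

Set AD = SRAS: 6509 − 3P = 731 + 5P, so 5778 = 8P and P = 722.25.
Substituting into AD, Y = 6509 − 3P = 4342.25.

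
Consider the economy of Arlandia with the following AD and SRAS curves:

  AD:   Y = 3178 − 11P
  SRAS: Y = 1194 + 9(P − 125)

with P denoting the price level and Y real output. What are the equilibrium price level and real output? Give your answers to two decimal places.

Write SRAS as Y = 1194 + 9P − 1125 = 69 + 9P.
Set AD = SRAS: 3178 − 11P = 69 + 9P, so 3109 = 20P and P = 155.45.
Substituting into AD, Y = 3178 − 11P = 1468.05.

P = 155.45, Y = 1468.05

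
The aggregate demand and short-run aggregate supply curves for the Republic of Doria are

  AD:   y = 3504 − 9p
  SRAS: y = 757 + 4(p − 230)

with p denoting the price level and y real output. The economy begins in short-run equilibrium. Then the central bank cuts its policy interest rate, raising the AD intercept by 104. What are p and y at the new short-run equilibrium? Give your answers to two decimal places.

p = 290.08, y = 997.31

This is a positive demand shock: AD shifts right.
New AD: y = 3608 − 9p.
SRAS can be written y = 4p − 163.
Set AD = SRAS: 3608 − 9p = 4p − 163, so 3771 = 13p and p = 290.08.
Substituting into AD, y = 997.31.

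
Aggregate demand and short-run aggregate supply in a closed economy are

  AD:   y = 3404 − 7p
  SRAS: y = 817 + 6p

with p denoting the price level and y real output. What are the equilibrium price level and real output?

p = 199, y = 2011

Set AD = SRAS: 3404 − 7p = 817 + 6p, so 2587 = 13p and p = 199.
Then y = 3404 − 7·199 = 2011.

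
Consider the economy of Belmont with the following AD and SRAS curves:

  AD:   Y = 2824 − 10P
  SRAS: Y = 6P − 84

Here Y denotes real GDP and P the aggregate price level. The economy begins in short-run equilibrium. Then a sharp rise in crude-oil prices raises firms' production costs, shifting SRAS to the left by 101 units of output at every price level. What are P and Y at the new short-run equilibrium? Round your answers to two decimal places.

This is a negative supply shock: SRAS shifts left.
New SRAS: Y = 6P − 185.
Set AD = SRAS: 2824 − 10P = 6P − 185, so 3009 = 16P and P = 188.06.
Substituting into AD, Y = 943.38.

P = 188.06, Y = 943.38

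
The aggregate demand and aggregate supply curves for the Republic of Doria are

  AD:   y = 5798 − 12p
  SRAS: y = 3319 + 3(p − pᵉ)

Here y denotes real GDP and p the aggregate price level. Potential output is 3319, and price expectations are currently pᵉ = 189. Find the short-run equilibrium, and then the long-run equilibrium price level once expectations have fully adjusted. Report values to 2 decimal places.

Short run: p = 203.07, y = 3361.20. Long run: p = 206.58.

Short run: with pᵉ = 189, SRAS is y = 2752 + 3p. Setting AD = SRAS gives 3046 = 15p, so p = 203.07 and y = 5798 − 12p = 3361.20.
Output 3361.20 is above potential 3319, so over time expected prices rise and SRAS shifts left until y returns to 3319.
Long run: y = 3319 on the AD curve gives 3319 = 5798 − 12p, so p = 206.58.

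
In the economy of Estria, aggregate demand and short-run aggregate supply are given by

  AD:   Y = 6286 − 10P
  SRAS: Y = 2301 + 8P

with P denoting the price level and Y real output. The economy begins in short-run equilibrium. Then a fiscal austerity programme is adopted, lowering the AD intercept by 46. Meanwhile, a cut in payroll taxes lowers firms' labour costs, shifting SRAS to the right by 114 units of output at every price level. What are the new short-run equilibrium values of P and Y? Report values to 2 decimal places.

After both shocks: AD is Y = 6240 − 10P and SRAS is Y = 2415 + 8P.
Setting them equal: 3825 = 18P, so P = 212.50.
Substituting into AD, Y = 4115.00.

P = 212.50, Y = 4115.00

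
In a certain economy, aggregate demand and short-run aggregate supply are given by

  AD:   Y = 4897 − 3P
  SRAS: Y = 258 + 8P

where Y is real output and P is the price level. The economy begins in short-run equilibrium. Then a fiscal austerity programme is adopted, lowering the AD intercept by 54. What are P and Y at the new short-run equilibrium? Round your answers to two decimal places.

P = 416.82, Y = 3592.55

This is a negative demand shock: AD shifts left.
New AD: Y = 4843 − 3P.
Set AD = SRAS: 4843 − 3P = 258 + 8P, so 4585 = 11P and P = 416.82.
Substituting into AD, Y = 3592.55.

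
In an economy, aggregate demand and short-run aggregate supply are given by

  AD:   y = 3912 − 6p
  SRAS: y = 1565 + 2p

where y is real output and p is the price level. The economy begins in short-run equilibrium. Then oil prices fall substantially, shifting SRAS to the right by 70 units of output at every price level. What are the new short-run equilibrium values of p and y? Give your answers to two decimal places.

This is a positive supply shock: SRAS shifts right.
New SRAS: y = 1635 + 2p.
Set AD = SRAS: 3912 − 6p = 1635 + 2p, so 2277 = 8p and p = 284.63.
Substituting into AD, y = 2204.25.

p = 284.63, y = 2204.25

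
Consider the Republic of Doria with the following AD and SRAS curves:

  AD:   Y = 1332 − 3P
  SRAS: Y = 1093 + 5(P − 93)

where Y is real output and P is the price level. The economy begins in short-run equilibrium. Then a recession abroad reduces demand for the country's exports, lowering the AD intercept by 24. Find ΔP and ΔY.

This is a negative demand shock: AD shifts left.
New AD: Y = 1308 − 3P.
SRAS can be written Y = 628 + 5P.
Set AD = SRAS: 1308 − 3P = 628 + 5P, so 680 = 8P and P = 85.
Y = 1308 − 3·85 = 1053.
Initially P = 88, Y = 1068, so ΔP = -3 and ΔY = -15.

ΔP = -3, ΔY = -15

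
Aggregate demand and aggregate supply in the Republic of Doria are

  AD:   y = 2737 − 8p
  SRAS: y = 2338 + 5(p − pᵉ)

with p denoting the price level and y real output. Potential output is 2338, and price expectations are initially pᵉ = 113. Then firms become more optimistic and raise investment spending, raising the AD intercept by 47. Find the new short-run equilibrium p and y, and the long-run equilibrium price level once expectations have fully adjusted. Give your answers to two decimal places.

Short run: p = 77.77, y = 2161.85. Long run: p = 55.75.

AD shifts right: new AD is y = 2784 − 8p. With pᵉ = 113, SRAS is y = 1773 + 5p.
Short run: 2784 − 8p = 1773 + 5p gives 1011 = 13p, so p = 77.77 and y = 2784 − 8p = 2161.85.
y = 2161.85 is below potential 2338; expectations adjust and SRAS shifts right until y = 2338.
Long run: on the new AD curve, 2338 = 2784 − 8p gives p = 55.75.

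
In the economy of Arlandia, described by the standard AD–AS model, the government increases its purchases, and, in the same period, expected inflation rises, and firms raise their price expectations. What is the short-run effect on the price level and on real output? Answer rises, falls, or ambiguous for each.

The first event is a positive demand shock: AD shifts right, which by itself pushes P up and Y up.
The second is an adverse supply shock: SRAS shifts left, which by itself pushes P up and Y down.
Both shocks push P up, so P rises. The two shocks push Y in opposite directions, so the effect on Y is ambiguous.

Price level: rises; output: ambiguous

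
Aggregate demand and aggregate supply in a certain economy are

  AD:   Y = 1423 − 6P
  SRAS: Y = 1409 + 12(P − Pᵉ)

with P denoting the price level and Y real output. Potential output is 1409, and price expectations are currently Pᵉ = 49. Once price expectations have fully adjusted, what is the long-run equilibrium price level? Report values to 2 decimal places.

Long-run P = 2.33

Short run: with Pᵉ = 49, SRAS is Y = 821 + 12P. Setting AD = SRAS gives 602 = 18P, so P = 33.44 and Y = 1423 − 6P = 1222.33.
Output 1222.33 is below potential 1409, so over time expected prices fall and SRAS shifts right until Y returns to 1409.
Long run: Y = 1409 on the AD curve gives 1409 = 1423 − 6P, so P = 2.33.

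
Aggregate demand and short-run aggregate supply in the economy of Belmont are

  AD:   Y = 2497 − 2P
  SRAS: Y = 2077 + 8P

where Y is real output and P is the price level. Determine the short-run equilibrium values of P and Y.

P = 42, Y = 2413

Set AD = SRAS: 2497 − 2P = 2077 + 8P, so 420 = 10P and P = 42.
Then Y = 2497 − 2·42 = 2413.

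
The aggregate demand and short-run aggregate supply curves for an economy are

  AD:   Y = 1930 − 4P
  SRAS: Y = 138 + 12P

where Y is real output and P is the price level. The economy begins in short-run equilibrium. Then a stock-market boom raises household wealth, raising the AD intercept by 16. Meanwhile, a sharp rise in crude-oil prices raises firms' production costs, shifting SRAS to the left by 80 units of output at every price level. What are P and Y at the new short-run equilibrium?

After both shocks: AD is Y = 1946 − 4P and SRAS is Y = 58 + 12P.
Setting them equal: 1888 = 16P, so P = 118.
Y = 1946 − 4·118 = 1474.

P = 118, Y = 1474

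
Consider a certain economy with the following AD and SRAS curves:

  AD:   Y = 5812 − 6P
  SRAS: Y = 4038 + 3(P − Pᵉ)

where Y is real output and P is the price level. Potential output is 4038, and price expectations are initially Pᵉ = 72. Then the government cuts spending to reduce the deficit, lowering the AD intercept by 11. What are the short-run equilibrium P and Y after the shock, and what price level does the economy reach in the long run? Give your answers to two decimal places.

Short run: P = 219.89, Y = 4481.67. Long run: P = 293.83.

AD shifts left: new AD is Y = 5801 − 6P. With Pᵉ = 72, SRAS is Y = 3822 + 3P.
Short run: 5801 − 6P = 3822 + 3P gives 1979 = 9P, so P = 219.89 and Y = 5801 − 6P = 4481.67.
Y = 4481.67 is above potential 4038; expectations adjust and SRAS shifts left until Y = 4038.
Long run: on the new AD curve, 4038 = 5801 − 6P gives P = 293.83.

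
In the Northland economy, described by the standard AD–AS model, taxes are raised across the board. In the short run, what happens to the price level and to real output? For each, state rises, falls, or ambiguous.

Price level: falls; output: falls

This is a negative demand shock: AD shifts left.
Moving along the upward-sloping SRAS curve, P falls and Y falls.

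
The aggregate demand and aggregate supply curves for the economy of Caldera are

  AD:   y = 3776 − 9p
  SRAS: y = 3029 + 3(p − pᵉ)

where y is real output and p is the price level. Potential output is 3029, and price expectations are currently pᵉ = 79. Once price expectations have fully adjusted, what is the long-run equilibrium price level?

Short run: with pᵉ = 79, SRAS is y = 2792 + 3p. Setting AD = SRAS gives 984 = 12p, so p = 82 and y = 3776 − 9·82 = 3038.
Output 3038 is above potential 3029, so over time expected prices rise and SRAS shifts left until y returns to 3029.
Long run: y = 3029 on the AD curve gives 3029 = 3776 − 9p, so p = 83.

Long-run p = 83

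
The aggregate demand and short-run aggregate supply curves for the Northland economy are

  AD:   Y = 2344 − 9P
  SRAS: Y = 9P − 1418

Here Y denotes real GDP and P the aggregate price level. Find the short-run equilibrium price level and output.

Set AD = SRAS: 2344 − 9P = 9P − 1418, so 3762 = 18P and P = 209.
Then Y = 2344 − 9·209 = 463.

P = 209, Y = 463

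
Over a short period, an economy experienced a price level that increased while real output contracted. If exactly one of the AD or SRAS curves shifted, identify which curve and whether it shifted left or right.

SRAS shifted left

P rose and Y fell. An AD shift moves P and Y in the same direction; an SRAS shift moves them in opposite directions.
Here P and Y moved in opposite directions, so the SRAS curve shifted.
Since Y fell, SRAS shifted left.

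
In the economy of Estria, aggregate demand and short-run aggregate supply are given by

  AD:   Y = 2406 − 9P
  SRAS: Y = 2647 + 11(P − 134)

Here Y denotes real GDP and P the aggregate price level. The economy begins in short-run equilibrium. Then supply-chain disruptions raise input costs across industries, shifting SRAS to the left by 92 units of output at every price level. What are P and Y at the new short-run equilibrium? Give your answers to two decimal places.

P = 66.25, Y = 1809.75

This is a negative supply shock: SRAS shifts left.
New SRAS: Y = 1081 + 11P.
Set AD = SRAS: 2406 − 9P = 1081 + 11P, so 1325 = 20P and P = 66.25.
Substituting into AD, Y = 1809.75.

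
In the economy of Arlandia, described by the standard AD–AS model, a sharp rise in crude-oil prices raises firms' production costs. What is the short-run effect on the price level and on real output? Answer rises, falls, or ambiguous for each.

This is an adverse supply shock: SRAS shifts left.
Moving along the downward-sloping AD curve, P rises and Y falls.

Price level: rises; output: falls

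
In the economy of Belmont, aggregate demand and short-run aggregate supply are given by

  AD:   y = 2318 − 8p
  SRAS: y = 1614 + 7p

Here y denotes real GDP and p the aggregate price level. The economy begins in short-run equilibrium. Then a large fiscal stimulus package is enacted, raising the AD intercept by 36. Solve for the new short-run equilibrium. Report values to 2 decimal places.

This is a positive demand shock: AD shifts right.
New AD: y = 2354 − 8p.
Set AD = SRAS: 2354 − 8p = 1614 + 7p, so 740 = 15p and p = 49.33.
Substituting into AD, y = 1959.33.

p = 49.33, y = 1959.33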